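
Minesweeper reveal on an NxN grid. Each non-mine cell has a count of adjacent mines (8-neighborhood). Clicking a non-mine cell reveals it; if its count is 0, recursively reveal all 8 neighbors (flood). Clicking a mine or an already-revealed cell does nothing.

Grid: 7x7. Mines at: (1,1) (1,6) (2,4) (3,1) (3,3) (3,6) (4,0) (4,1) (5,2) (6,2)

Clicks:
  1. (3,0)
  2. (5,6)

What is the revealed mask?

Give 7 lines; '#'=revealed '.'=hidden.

Answer: .......
.......
.......
#......
...####
...####
...####

Derivation:
Click 1 (3,0) count=3: revealed 1 new [(3,0)] -> total=1
Click 2 (5,6) count=0: revealed 12 new [(4,3) (4,4) (4,5) (4,6) (5,3) (5,4) (5,5) (5,6) (6,3) (6,4) (6,5) (6,6)] -> total=13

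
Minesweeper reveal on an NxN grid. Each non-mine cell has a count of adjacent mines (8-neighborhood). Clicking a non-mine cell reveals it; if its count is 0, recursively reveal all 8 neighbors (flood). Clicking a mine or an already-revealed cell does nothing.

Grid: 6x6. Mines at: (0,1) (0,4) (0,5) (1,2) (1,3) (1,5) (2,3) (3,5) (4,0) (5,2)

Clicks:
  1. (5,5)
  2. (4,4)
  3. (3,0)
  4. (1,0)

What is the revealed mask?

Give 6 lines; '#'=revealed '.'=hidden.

Answer: ......
#.....
......
#.....
...###
...###

Derivation:
Click 1 (5,5) count=0: revealed 6 new [(4,3) (4,4) (4,5) (5,3) (5,4) (5,5)] -> total=6
Click 2 (4,4) count=1: revealed 0 new [(none)] -> total=6
Click 3 (3,0) count=1: revealed 1 new [(3,0)] -> total=7
Click 4 (1,0) count=1: revealed 1 new [(1,0)] -> total=8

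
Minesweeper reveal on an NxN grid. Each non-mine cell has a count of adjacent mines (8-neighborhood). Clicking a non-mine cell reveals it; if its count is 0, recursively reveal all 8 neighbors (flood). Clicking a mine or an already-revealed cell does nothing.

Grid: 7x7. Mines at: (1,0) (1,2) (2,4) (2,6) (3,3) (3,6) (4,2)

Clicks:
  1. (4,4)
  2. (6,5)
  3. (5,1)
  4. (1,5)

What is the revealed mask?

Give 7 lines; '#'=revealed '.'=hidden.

Answer: .......
.....#.
##.....
##.....
##.####
#######
#######

Derivation:
Click 1 (4,4) count=1: revealed 1 new [(4,4)] -> total=1
Click 2 (6,5) count=0: revealed 23 new [(2,0) (2,1) (3,0) (3,1) (4,0) (4,1) (4,3) (4,5) (4,6) (5,0) (5,1) (5,2) (5,3) (5,4) (5,5) (5,6) (6,0) (6,1) (6,2) (6,3) (6,4) (6,5) (6,6)] -> total=24
Click 3 (5,1) count=1: revealed 0 new [(none)] -> total=24
Click 4 (1,5) count=2: revealed 1 new [(1,5)] -> total=25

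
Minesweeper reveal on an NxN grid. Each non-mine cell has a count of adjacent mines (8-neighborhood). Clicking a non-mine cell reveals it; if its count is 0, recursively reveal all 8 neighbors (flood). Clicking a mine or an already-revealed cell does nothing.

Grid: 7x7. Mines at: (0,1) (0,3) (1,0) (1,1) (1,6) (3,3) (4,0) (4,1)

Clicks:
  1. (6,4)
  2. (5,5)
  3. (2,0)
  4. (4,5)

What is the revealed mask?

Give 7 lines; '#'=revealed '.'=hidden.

Click 1 (6,4) count=0: revealed 25 new [(2,4) (2,5) (2,6) (3,4) (3,5) (3,6) (4,2) (4,3) (4,4) (4,5) (4,6) (5,0) (5,1) (5,2) (5,3) (5,4) (5,5) (5,6) (6,0) (6,1) (6,2) (6,3) (6,4) (6,5) (6,6)] -> total=25
Click 2 (5,5) count=0: revealed 0 new [(none)] -> total=25
Click 3 (2,0) count=2: revealed 1 new [(2,0)] -> total=26
Click 4 (4,5) count=0: revealed 0 new [(none)] -> total=26

Answer: .......
.......
#...###
....###
..#####
#######
#######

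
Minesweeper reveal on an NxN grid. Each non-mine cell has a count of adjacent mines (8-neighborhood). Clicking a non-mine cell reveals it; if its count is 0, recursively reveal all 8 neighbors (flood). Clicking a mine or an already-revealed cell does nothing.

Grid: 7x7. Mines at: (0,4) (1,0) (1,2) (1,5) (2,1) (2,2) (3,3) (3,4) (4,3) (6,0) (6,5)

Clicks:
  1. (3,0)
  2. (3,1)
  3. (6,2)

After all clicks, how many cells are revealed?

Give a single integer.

Answer: 10

Derivation:
Click 1 (3,0) count=1: revealed 1 new [(3,0)] -> total=1
Click 2 (3,1) count=2: revealed 1 new [(3,1)] -> total=2
Click 3 (6,2) count=0: revealed 8 new [(5,1) (5,2) (5,3) (5,4) (6,1) (6,2) (6,3) (6,4)] -> total=10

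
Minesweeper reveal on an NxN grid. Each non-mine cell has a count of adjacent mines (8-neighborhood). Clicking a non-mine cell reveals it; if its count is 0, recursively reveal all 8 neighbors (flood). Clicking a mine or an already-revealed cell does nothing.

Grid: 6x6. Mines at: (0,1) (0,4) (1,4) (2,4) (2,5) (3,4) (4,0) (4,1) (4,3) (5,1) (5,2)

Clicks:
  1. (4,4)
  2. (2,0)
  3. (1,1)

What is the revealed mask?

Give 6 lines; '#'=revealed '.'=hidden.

Click 1 (4,4) count=2: revealed 1 new [(4,4)] -> total=1
Click 2 (2,0) count=0: revealed 12 new [(1,0) (1,1) (1,2) (1,3) (2,0) (2,1) (2,2) (2,3) (3,0) (3,1) (3,2) (3,3)] -> total=13
Click 3 (1,1) count=1: revealed 0 new [(none)] -> total=13

Answer: ......
####..
####..
####..
....#.
......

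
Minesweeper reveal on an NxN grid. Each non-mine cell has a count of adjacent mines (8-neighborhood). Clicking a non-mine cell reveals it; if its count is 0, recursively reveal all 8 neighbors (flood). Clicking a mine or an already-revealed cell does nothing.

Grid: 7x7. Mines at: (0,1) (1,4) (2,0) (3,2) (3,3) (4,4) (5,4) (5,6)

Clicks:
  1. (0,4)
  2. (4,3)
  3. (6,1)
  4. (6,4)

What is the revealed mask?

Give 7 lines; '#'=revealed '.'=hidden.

Answer: ....#..
.......
.......
##.....
####...
####...
#####..

Derivation:
Click 1 (0,4) count=1: revealed 1 new [(0,4)] -> total=1
Click 2 (4,3) count=4: revealed 1 new [(4,3)] -> total=2
Click 3 (6,1) count=0: revealed 13 new [(3,0) (3,1) (4,0) (4,1) (4,2) (5,0) (5,1) (5,2) (5,3) (6,0) (6,1) (6,2) (6,3)] -> total=15
Click 4 (6,4) count=1: revealed 1 new [(6,4)] -> total=16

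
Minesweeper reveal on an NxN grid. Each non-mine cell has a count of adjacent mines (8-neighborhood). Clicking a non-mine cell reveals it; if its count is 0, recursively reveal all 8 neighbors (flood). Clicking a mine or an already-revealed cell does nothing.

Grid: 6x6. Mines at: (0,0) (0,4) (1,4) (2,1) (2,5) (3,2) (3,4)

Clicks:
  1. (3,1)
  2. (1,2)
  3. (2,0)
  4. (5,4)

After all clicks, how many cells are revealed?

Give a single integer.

Answer: 16

Derivation:
Click 1 (3,1) count=2: revealed 1 new [(3,1)] -> total=1
Click 2 (1,2) count=1: revealed 1 new [(1,2)] -> total=2
Click 3 (2,0) count=1: revealed 1 new [(2,0)] -> total=3
Click 4 (5,4) count=0: revealed 13 new [(3,0) (4,0) (4,1) (4,2) (4,3) (4,4) (4,5) (5,0) (5,1) (5,2) (5,3) (5,4) (5,5)] -> total=16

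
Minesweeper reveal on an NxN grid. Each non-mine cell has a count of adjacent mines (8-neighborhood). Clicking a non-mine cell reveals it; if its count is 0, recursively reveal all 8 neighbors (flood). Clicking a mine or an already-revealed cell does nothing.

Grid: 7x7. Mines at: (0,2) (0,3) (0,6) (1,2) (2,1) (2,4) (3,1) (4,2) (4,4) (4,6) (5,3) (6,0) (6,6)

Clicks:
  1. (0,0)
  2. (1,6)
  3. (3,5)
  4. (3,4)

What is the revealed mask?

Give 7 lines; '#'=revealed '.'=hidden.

Click 1 (0,0) count=0: revealed 4 new [(0,0) (0,1) (1,0) (1,1)] -> total=4
Click 2 (1,6) count=1: revealed 1 new [(1,6)] -> total=5
Click 3 (3,5) count=3: revealed 1 new [(3,5)] -> total=6
Click 4 (3,4) count=2: revealed 1 new [(3,4)] -> total=7

Answer: ##.....
##....#
.......
....##.
.......
.......
.......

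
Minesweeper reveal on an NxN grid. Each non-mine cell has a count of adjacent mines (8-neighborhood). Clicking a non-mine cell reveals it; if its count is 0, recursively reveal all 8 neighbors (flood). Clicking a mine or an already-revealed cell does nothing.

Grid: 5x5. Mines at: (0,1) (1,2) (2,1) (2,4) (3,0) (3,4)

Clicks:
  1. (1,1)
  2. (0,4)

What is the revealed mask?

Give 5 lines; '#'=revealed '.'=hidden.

Answer: ...##
.#.##
.....
.....
.....

Derivation:
Click 1 (1,1) count=3: revealed 1 new [(1,1)] -> total=1
Click 2 (0,4) count=0: revealed 4 new [(0,3) (0,4) (1,3) (1,4)] -> total=5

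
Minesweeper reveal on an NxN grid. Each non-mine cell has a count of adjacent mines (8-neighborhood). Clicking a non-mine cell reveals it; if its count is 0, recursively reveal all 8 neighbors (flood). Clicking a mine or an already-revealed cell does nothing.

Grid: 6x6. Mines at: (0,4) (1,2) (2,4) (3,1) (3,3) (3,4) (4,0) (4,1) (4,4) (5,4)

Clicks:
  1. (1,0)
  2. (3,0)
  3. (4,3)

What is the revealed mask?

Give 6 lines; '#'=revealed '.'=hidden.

Answer: ##....
##....
##....
#.....
...#..
......

Derivation:
Click 1 (1,0) count=0: revealed 6 new [(0,0) (0,1) (1,0) (1,1) (2,0) (2,1)] -> total=6
Click 2 (3,0) count=3: revealed 1 new [(3,0)] -> total=7
Click 3 (4,3) count=4: revealed 1 new [(4,3)] -> total=8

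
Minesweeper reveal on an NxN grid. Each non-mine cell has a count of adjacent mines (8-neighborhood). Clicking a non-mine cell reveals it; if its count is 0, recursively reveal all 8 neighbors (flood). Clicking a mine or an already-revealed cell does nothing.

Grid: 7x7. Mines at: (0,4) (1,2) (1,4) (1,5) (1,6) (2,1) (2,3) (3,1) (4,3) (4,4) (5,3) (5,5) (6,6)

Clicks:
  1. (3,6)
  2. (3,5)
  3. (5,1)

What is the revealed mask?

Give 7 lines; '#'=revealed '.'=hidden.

Answer: .......
.......
.....##
.....##
###..##
###....
###....

Derivation:
Click 1 (3,6) count=0: revealed 6 new [(2,5) (2,6) (3,5) (3,6) (4,5) (4,6)] -> total=6
Click 2 (3,5) count=1: revealed 0 new [(none)] -> total=6
Click 3 (5,1) count=0: revealed 9 new [(4,0) (4,1) (4,2) (5,0) (5,1) (5,2) (6,0) (6,1) (6,2)] -> total=15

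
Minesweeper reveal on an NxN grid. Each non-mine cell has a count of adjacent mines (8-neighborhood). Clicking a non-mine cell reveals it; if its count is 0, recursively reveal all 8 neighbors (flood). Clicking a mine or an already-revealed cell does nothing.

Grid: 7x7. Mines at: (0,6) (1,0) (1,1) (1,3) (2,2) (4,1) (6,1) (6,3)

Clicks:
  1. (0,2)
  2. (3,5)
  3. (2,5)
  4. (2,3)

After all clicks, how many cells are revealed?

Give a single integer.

Click 1 (0,2) count=2: revealed 1 new [(0,2)] -> total=1
Click 2 (3,5) count=0: revealed 25 new [(1,4) (1,5) (1,6) (2,3) (2,4) (2,5) (2,6) (3,2) (3,3) (3,4) (3,5) (3,6) (4,2) (4,3) (4,4) (4,5) (4,6) (5,2) (5,3) (5,4) (5,5) (5,6) (6,4) (6,5) (6,6)] -> total=26
Click 3 (2,5) count=0: revealed 0 new [(none)] -> total=26
Click 4 (2,3) count=2: revealed 0 new [(none)] -> total=26

Answer: 26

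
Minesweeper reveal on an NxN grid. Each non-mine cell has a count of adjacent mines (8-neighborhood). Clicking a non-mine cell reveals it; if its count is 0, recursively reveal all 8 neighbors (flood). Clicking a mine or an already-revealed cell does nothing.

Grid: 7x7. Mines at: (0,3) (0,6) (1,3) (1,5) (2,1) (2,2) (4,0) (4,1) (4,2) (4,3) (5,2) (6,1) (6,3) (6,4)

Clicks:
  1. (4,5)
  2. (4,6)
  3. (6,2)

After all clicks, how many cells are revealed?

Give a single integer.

Click 1 (4,5) count=0: revealed 14 new [(2,4) (2,5) (2,6) (3,4) (3,5) (3,6) (4,4) (4,5) (4,6) (5,4) (5,5) (5,6) (6,5) (6,6)] -> total=14
Click 2 (4,6) count=0: revealed 0 new [(none)] -> total=14
Click 3 (6,2) count=3: revealed 1 new [(6,2)] -> total=15

Answer: 15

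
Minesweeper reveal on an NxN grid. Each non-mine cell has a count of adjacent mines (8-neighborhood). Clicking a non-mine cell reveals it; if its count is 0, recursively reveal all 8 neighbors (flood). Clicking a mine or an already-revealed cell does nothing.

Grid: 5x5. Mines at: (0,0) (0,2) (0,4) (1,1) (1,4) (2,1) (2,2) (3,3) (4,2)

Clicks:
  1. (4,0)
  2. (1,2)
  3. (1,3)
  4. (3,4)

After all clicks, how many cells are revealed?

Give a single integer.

Click 1 (4,0) count=0: revealed 4 new [(3,0) (3,1) (4,0) (4,1)] -> total=4
Click 2 (1,2) count=4: revealed 1 new [(1,2)] -> total=5
Click 3 (1,3) count=4: revealed 1 new [(1,3)] -> total=6
Click 4 (3,4) count=1: revealed 1 new [(3,4)] -> total=7

Answer: 7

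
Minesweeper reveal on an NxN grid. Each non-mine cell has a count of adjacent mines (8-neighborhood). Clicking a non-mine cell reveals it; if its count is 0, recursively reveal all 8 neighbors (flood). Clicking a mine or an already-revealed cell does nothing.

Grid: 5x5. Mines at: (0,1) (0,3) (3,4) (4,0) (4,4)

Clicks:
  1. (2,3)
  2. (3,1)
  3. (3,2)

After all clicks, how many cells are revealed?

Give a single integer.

Click 1 (2,3) count=1: revealed 1 new [(2,3)] -> total=1
Click 2 (3,1) count=1: revealed 1 new [(3,1)] -> total=2
Click 3 (3,2) count=0: revealed 13 new [(1,0) (1,1) (1,2) (1,3) (2,0) (2,1) (2,2) (3,0) (3,2) (3,3) (4,1) (4,2) (4,3)] -> total=15

Answer: 15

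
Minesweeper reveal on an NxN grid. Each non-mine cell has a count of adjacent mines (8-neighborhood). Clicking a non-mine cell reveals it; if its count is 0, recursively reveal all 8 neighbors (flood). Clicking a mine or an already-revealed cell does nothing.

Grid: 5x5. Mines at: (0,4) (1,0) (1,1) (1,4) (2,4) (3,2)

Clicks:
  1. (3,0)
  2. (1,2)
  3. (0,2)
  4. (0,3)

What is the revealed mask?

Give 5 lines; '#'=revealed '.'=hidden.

Click 1 (3,0) count=0: revealed 6 new [(2,0) (2,1) (3,0) (3,1) (4,0) (4,1)] -> total=6
Click 2 (1,2) count=1: revealed 1 new [(1,2)] -> total=7
Click 3 (0,2) count=1: revealed 1 new [(0,2)] -> total=8
Click 4 (0,3) count=2: revealed 1 new [(0,3)] -> total=9

Answer: ..##.
..#..
##...
##...
##...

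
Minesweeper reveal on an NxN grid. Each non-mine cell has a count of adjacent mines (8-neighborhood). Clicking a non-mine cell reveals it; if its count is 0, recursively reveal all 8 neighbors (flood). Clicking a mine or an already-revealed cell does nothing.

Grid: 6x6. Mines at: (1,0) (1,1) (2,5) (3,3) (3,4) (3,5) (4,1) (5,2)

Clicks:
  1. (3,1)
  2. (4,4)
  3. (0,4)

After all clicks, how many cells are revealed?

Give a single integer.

Answer: 13

Derivation:
Click 1 (3,1) count=1: revealed 1 new [(3,1)] -> total=1
Click 2 (4,4) count=3: revealed 1 new [(4,4)] -> total=2
Click 3 (0,4) count=0: revealed 11 new [(0,2) (0,3) (0,4) (0,5) (1,2) (1,3) (1,4) (1,5) (2,2) (2,3) (2,4)] -> total=13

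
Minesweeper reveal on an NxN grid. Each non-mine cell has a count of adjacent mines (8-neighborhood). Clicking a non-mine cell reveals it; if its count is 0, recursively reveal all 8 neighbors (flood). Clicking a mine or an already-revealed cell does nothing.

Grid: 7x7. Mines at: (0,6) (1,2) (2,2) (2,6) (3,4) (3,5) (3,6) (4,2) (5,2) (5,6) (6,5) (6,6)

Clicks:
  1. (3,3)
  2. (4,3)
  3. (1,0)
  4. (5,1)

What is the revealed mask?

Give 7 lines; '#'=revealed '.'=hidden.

Click 1 (3,3) count=3: revealed 1 new [(3,3)] -> total=1
Click 2 (4,3) count=3: revealed 1 new [(4,3)] -> total=2
Click 3 (1,0) count=0: revealed 14 new [(0,0) (0,1) (1,0) (1,1) (2,0) (2,1) (3,0) (3,1) (4,0) (4,1) (5,0) (5,1) (6,0) (6,1)] -> total=16
Click 4 (5,1) count=2: revealed 0 new [(none)] -> total=16

Answer: ##.....
##.....
##.....
##.#...
##.#...
##.....
##.....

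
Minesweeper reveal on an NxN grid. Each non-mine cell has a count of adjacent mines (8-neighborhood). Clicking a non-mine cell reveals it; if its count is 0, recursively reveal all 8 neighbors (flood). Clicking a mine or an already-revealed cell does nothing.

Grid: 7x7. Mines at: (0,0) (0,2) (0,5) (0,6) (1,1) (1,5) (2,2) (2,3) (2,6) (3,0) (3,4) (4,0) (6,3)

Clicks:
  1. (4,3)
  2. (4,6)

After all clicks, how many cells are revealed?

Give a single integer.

Click 1 (4,3) count=1: revealed 1 new [(4,3)] -> total=1
Click 2 (4,6) count=0: revealed 11 new [(3,5) (3,6) (4,4) (4,5) (4,6) (5,4) (5,5) (5,6) (6,4) (6,5) (6,6)] -> total=12

Answer: 12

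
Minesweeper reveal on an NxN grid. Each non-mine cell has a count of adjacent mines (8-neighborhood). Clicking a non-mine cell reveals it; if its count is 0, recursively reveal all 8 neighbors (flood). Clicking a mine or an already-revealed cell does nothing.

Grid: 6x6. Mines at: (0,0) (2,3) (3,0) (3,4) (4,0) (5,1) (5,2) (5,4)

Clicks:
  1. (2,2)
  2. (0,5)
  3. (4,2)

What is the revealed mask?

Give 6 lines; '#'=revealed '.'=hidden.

Answer: .#####
.#####
..#.##
......
..#...
......

Derivation:
Click 1 (2,2) count=1: revealed 1 new [(2,2)] -> total=1
Click 2 (0,5) count=0: revealed 12 new [(0,1) (0,2) (0,3) (0,4) (0,5) (1,1) (1,2) (1,3) (1,4) (1,5) (2,4) (2,5)] -> total=13
Click 3 (4,2) count=2: revealed 1 new [(4,2)] -> total=14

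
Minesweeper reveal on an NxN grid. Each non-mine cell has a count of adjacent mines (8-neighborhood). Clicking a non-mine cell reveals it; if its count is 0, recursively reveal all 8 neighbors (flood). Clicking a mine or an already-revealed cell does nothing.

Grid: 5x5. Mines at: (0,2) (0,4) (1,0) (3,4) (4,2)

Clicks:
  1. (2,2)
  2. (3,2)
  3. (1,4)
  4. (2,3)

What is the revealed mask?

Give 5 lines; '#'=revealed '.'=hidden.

Answer: .....
.####
.###.
.###.
.....

Derivation:
Click 1 (2,2) count=0: revealed 9 new [(1,1) (1,2) (1,3) (2,1) (2,2) (2,3) (3,1) (3,2) (3,3)] -> total=9
Click 2 (3,2) count=1: revealed 0 new [(none)] -> total=9
Click 3 (1,4) count=1: revealed 1 new [(1,4)] -> total=10
Click 4 (2,3) count=1: revealed 0 new [(none)] -> total=10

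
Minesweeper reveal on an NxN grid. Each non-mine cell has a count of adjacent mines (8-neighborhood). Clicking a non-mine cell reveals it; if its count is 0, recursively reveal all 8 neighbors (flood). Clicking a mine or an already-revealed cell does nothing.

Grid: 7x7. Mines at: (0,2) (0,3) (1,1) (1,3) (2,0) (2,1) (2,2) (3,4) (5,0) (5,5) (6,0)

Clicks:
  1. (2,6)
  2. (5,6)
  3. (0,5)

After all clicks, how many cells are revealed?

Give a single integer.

Answer: 14

Derivation:
Click 1 (2,6) count=0: revealed 13 new [(0,4) (0,5) (0,6) (1,4) (1,5) (1,6) (2,4) (2,5) (2,6) (3,5) (3,6) (4,5) (4,6)] -> total=13
Click 2 (5,6) count=1: revealed 1 new [(5,6)] -> total=14
Click 3 (0,5) count=0: revealed 0 new [(none)] -> total=14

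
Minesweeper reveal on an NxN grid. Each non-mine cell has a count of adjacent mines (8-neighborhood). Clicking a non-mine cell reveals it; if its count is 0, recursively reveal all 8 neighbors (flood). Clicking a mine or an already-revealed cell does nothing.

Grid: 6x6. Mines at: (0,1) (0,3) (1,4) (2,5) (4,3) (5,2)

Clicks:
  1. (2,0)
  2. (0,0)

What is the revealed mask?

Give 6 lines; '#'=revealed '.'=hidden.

Click 1 (2,0) count=0: revealed 17 new [(1,0) (1,1) (1,2) (1,3) (2,0) (2,1) (2,2) (2,3) (3,0) (3,1) (3,2) (3,3) (4,0) (4,1) (4,2) (5,0) (5,1)] -> total=17
Click 2 (0,0) count=1: revealed 1 new [(0,0)] -> total=18

Answer: #.....
####..
####..
####..
###...
##....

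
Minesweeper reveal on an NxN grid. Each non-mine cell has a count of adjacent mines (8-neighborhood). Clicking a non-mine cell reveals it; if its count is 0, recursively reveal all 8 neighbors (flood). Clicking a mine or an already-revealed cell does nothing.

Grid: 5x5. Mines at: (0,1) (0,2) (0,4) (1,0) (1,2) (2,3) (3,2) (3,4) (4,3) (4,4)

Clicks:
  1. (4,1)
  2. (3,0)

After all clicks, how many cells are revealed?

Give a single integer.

Click 1 (4,1) count=1: revealed 1 new [(4,1)] -> total=1
Click 2 (3,0) count=0: revealed 5 new [(2,0) (2,1) (3,0) (3,1) (4,0)] -> total=6

Answer: 6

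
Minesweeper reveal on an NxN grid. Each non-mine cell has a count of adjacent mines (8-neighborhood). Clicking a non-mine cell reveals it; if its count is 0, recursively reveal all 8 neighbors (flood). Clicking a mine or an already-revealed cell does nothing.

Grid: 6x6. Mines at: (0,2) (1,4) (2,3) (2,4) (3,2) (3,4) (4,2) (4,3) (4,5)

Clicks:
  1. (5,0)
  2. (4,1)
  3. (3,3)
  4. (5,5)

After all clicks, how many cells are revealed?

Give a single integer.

Click 1 (5,0) count=0: revealed 12 new [(0,0) (0,1) (1,0) (1,1) (2,0) (2,1) (3,0) (3,1) (4,0) (4,1) (5,0) (5,1)] -> total=12
Click 2 (4,1) count=2: revealed 0 new [(none)] -> total=12
Click 3 (3,3) count=6: revealed 1 new [(3,3)] -> total=13
Click 4 (5,5) count=1: revealed 1 new [(5,5)] -> total=14

Answer: 14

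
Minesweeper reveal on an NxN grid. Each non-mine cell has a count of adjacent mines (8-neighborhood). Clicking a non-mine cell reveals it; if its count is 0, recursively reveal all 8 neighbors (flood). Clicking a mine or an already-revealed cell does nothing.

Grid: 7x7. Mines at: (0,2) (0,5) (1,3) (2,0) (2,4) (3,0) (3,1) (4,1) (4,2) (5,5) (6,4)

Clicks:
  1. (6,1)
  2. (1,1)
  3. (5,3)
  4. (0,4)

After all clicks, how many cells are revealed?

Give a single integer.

Answer: 10

Derivation:
Click 1 (6,1) count=0: revealed 8 new [(5,0) (5,1) (5,2) (5,3) (6,0) (6,1) (6,2) (6,3)] -> total=8
Click 2 (1,1) count=2: revealed 1 new [(1,1)] -> total=9
Click 3 (5,3) count=2: revealed 0 new [(none)] -> total=9
Click 4 (0,4) count=2: revealed 1 new [(0,4)] -> total=10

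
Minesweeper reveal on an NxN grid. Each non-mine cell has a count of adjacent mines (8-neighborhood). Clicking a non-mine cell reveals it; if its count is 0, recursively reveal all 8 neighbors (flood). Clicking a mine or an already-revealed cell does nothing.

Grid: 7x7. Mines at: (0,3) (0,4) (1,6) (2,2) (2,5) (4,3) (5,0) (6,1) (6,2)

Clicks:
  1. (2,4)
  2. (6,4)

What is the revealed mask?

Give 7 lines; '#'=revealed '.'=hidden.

Answer: .......
.......
....#..
....###
....###
...####
...####

Derivation:
Click 1 (2,4) count=1: revealed 1 new [(2,4)] -> total=1
Click 2 (6,4) count=0: revealed 14 new [(3,4) (3,5) (3,6) (4,4) (4,5) (4,6) (5,3) (5,4) (5,5) (5,6) (6,3) (6,4) (6,5) (6,6)] -> total=15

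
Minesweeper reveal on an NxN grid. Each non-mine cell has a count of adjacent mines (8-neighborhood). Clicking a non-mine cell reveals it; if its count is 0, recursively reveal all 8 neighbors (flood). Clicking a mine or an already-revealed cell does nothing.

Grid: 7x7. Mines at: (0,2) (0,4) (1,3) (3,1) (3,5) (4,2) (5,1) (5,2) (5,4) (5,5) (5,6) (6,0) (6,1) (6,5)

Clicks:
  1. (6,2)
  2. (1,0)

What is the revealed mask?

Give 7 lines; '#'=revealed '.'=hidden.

Answer: ##.....
##.....
##.....
.......
.......
.......
..#....

Derivation:
Click 1 (6,2) count=3: revealed 1 new [(6,2)] -> total=1
Click 2 (1,0) count=0: revealed 6 new [(0,0) (0,1) (1,0) (1,1) (2,0) (2,1)] -> total=7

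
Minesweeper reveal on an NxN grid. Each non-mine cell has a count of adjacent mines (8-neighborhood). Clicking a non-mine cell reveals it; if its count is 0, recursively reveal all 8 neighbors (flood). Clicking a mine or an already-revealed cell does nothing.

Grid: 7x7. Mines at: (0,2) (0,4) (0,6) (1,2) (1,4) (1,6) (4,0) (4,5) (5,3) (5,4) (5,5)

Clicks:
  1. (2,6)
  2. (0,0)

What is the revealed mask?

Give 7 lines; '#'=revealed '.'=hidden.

Click 1 (2,6) count=1: revealed 1 new [(2,6)] -> total=1
Click 2 (0,0) count=0: revealed 8 new [(0,0) (0,1) (1,0) (1,1) (2,0) (2,1) (3,0) (3,1)] -> total=9

Answer: ##.....
##.....
##....#
##.....
.......
.......
.......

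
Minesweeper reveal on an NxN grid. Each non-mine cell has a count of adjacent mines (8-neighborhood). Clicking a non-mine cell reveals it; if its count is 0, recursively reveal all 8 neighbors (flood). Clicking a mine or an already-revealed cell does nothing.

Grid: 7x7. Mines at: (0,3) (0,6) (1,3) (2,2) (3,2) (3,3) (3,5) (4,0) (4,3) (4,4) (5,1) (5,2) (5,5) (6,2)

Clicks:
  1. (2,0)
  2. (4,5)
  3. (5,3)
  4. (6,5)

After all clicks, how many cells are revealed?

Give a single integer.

Answer: 13

Derivation:
Click 1 (2,0) count=0: revealed 10 new [(0,0) (0,1) (0,2) (1,0) (1,1) (1,2) (2,0) (2,1) (3,0) (3,1)] -> total=10
Click 2 (4,5) count=3: revealed 1 new [(4,5)] -> total=11
Click 3 (5,3) count=4: revealed 1 new [(5,3)] -> total=12
Click 4 (6,5) count=1: revealed 1 new [(6,5)] -> total=13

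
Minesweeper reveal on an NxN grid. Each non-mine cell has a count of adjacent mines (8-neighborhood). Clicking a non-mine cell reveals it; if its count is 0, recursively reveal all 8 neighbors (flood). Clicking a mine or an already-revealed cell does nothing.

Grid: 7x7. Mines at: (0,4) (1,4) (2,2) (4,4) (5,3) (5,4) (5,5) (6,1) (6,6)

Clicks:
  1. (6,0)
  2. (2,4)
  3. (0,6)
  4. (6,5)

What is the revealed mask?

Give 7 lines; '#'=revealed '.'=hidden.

Click 1 (6,0) count=1: revealed 1 new [(6,0)] -> total=1
Click 2 (2,4) count=1: revealed 1 new [(2,4)] -> total=2
Click 3 (0,6) count=0: revealed 10 new [(0,5) (0,6) (1,5) (1,6) (2,5) (2,6) (3,5) (3,6) (4,5) (4,6)] -> total=12
Click 4 (6,5) count=3: revealed 1 new [(6,5)] -> total=13

Answer: .....##
.....##
....###
.....##
.....##
.......
#....#.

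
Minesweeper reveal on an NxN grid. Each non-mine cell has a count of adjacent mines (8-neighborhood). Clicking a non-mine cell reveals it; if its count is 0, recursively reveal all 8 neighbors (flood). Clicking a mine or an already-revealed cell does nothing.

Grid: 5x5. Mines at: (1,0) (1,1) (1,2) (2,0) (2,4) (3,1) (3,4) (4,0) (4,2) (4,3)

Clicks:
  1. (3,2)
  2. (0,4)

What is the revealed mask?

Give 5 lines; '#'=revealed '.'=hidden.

Click 1 (3,2) count=3: revealed 1 new [(3,2)] -> total=1
Click 2 (0,4) count=0: revealed 4 new [(0,3) (0,4) (1,3) (1,4)] -> total=5

Answer: ...##
...##
.....
..#..
.....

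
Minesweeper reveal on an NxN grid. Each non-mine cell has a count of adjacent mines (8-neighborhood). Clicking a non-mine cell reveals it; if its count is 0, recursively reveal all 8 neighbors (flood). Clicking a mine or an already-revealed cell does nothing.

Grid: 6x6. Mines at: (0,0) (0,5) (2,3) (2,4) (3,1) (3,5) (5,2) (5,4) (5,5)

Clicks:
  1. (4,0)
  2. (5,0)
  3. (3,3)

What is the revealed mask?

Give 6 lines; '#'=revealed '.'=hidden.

Answer: ......
......
......
...#..
##....
##....

Derivation:
Click 1 (4,0) count=1: revealed 1 new [(4,0)] -> total=1
Click 2 (5,0) count=0: revealed 3 new [(4,1) (5,0) (5,1)] -> total=4
Click 3 (3,3) count=2: revealed 1 new [(3,3)] -> total=5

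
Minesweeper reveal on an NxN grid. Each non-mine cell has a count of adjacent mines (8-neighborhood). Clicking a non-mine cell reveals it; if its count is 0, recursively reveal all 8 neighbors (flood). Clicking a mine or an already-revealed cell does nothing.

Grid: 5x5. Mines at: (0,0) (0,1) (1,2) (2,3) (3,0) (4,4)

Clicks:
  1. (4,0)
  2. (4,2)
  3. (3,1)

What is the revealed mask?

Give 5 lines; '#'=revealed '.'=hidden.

Answer: .....
.....
.....
.###.
####.

Derivation:
Click 1 (4,0) count=1: revealed 1 new [(4,0)] -> total=1
Click 2 (4,2) count=0: revealed 6 new [(3,1) (3,2) (3,3) (4,1) (4,2) (4,3)] -> total=7
Click 3 (3,1) count=1: revealed 0 new [(none)] -> total=7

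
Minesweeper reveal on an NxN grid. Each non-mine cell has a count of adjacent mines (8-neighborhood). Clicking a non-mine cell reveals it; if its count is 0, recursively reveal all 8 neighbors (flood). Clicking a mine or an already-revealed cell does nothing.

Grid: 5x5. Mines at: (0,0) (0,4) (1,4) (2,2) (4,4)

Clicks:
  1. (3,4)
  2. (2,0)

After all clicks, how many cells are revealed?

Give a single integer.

Click 1 (3,4) count=1: revealed 1 new [(3,4)] -> total=1
Click 2 (2,0) count=0: revealed 12 new [(1,0) (1,1) (2,0) (2,1) (3,0) (3,1) (3,2) (3,3) (4,0) (4,1) (4,2) (4,3)] -> total=13

Answer: 13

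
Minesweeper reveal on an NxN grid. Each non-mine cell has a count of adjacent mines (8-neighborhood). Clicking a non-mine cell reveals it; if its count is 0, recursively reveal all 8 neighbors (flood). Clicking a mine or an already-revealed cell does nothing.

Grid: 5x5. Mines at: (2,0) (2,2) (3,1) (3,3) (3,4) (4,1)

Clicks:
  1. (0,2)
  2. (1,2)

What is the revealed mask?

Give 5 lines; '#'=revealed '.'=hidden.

Answer: #####
#####
...##
.....
.....

Derivation:
Click 1 (0,2) count=0: revealed 12 new [(0,0) (0,1) (0,2) (0,3) (0,4) (1,0) (1,1) (1,2) (1,3) (1,4) (2,3) (2,4)] -> total=12
Click 2 (1,2) count=1: revealed 0 new [(none)] -> total=12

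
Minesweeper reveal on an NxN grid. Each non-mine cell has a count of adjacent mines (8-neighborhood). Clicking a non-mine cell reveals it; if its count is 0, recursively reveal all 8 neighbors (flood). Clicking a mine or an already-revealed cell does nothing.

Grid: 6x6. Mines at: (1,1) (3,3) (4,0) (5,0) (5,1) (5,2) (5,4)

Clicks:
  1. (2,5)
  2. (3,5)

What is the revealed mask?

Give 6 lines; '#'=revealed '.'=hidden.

Click 1 (2,5) count=0: revealed 16 new [(0,2) (0,3) (0,4) (0,5) (1,2) (1,3) (1,4) (1,5) (2,2) (2,3) (2,4) (2,5) (3,4) (3,5) (4,4) (4,5)] -> total=16
Click 2 (3,5) count=0: revealed 0 new [(none)] -> total=16

Answer: ..####
..####
..####
....##
....##
......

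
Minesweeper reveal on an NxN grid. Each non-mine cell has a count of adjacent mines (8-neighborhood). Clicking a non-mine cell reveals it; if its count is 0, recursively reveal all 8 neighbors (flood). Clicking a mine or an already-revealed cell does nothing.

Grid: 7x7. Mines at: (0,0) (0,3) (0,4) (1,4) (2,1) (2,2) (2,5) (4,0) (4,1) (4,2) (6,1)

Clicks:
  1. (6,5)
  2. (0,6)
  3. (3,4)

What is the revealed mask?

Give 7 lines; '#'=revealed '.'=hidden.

Click 1 (6,5) count=0: revealed 18 new [(3,3) (3,4) (3,5) (3,6) (4,3) (4,4) (4,5) (4,6) (5,2) (5,3) (5,4) (5,5) (5,6) (6,2) (6,3) (6,4) (6,5) (6,6)] -> total=18
Click 2 (0,6) count=0: revealed 4 new [(0,5) (0,6) (1,5) (1,6)] -> total=22
Click 3 (3,4) count=1: revealed 0 new [(none)] -> total=22

Answer: .....##
.....##
.......
...####
...####
..#####
..#####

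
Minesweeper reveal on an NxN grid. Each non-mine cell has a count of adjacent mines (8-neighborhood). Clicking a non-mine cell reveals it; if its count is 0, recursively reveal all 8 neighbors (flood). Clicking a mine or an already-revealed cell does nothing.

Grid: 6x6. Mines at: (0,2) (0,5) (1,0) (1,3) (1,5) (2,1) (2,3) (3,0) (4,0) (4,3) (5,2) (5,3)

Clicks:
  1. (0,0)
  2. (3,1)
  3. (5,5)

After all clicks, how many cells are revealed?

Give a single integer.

Click 1 (0,0) count=1: revealed 1 new [(0,0)] -> total=1
Click 2 (3,1) count=3: revealed 1 new [(3,1)] -> total=2
Click 3 (5,5) count=0: revealed 8 new [(2,4) (2,5) (3,4) (3,5) (4,4) (4,5) (5,4) (5,5)] -> total=10

Answer: 10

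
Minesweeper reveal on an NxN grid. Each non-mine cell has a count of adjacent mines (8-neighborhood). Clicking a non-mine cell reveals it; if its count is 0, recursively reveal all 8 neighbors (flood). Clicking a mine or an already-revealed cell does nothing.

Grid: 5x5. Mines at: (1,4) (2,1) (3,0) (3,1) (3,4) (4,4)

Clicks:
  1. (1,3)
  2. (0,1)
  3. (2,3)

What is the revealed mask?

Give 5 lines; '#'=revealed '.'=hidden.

Answer: ####.
####.
...#.
.....
.....

Derivation:
Click 1 (1,3) count=1: revealed 1 new [(1,3)] -> total=1
Click 2 (0,1) count=0: revealed 7 new [(0,0) (0,1) (0,2) (0,3) (1,0) (1,1) (1,2)] -> total=8
Click 3 (2,3) count=2: revealed 1 new [(2,3)] -> total=9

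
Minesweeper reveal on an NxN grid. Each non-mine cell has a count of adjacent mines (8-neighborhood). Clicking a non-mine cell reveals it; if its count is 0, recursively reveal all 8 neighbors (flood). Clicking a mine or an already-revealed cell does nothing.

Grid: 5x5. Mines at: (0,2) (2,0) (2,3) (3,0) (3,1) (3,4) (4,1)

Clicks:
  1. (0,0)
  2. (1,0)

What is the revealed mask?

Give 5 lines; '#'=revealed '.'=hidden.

Answer: ##...
##...
.....
.....
.....

Derivation:
Click 1 (0,0) count=0: revealed 4 new [(0,0) (0,1) (1,0) (1,1)] -> total=4
Click 2 (1,0) count=1: revealed 0 new [(none)] -> total=4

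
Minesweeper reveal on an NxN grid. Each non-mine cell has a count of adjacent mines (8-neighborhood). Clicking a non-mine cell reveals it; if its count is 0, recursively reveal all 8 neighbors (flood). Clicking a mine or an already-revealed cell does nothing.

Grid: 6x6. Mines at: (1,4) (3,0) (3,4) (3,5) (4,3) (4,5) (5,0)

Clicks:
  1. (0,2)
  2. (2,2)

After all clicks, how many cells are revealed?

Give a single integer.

Click 1 (0,2) count=0: revealed 15 new [(0,0) (0,1) (0,2) (0,3) (1,0) (1,1) (1,2) (1,3) (2,0) (2,1) (2,2) (2,3) (3,1) (3,2) (3,3)] -> total=15
Click 2 (2,2) count=0: revealed 0 new [(none)] -> total=15

Answer: 15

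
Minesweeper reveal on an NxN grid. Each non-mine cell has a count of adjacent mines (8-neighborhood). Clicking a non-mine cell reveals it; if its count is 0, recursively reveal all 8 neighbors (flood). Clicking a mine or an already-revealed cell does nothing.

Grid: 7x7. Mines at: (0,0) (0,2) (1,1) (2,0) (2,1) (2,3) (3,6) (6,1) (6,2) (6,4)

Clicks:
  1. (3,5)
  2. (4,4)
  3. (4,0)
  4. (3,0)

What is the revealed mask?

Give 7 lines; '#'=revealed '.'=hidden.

Click 1 (3,5) count=1: revealed 1 new [(3,5)] -> total=1
Click 2 (4,4) count=0: revealed 17 new [(3,0) (3,1) (3,2) (3,3) (3,4) (4,0) (4,1) (4,2) (4,3) (4,4) (4,5) (5,0) (5,1) (5,2) (5,3) (5,4) (5,5)] -> total=18
Click 3 (4,0) count=0: revealed 0 new [(none)] -> total=18
Click 4 (3,0) count=2: revealed 0 new [(none)] -> total=18

Answer: .......
.......
.......
######.
######.
######.
.......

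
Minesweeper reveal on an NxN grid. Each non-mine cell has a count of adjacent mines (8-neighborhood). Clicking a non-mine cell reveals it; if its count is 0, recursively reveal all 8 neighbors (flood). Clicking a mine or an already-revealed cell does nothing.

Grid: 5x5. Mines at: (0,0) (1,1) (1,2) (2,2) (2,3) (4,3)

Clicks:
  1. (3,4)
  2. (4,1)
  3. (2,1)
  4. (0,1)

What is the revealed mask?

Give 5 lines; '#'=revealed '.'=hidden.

Click 1 (3,4) count=2: revealed 1 new [(3,4)] -> total=1
Click 2 (4,1) count=0: revealed 8 new [(2,0) (2,1) (3,0) (3,1) (3,2) (4,0) (4,1) (4,2)] -> total=9
Click 3 (2,1) count=3: revealed 0 new [(none)] -> total=9
Click 4 (0,1) count=3: revealed 1 new [(0,1)] -> total=10

Answer: .#...
.....
##...
###.#
###..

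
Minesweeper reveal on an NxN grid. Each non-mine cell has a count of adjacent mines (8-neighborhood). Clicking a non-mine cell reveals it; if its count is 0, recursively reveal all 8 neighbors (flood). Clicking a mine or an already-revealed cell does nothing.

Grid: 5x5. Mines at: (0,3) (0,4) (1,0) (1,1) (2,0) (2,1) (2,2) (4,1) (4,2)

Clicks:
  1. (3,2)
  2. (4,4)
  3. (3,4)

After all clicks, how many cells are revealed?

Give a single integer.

Answer: 9

Derivation:
Click 1 (3,2) count=4: revealed 1 new [(3,2)] -> total=1
Click 2 (4,4) count=0: revealed 8 new [(1,3) (1,4) (2,3) (2,4) (3,3) (3,4) (4,3) (4,4)] -> total=9
Click 3 (3,4) count=0: revealed 0 new [(none)] -> total=9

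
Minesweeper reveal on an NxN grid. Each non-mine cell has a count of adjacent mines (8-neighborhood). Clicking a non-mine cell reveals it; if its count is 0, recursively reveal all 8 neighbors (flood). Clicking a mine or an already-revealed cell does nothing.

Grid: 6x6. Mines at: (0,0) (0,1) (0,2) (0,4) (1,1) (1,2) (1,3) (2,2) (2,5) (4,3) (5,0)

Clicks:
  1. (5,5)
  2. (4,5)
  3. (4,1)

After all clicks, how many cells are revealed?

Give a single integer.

Answer: 7

Derivation:
Click 1 (5,5) count=0: revealed 6 new [(3,4) (3,5) (4,4) (4,5) (5,4) (5,5)] -> total=6
Click 2 (4,5) count=0: revealed 0 new [(none)] -> total=6
Click 3 (4,1) count=1: revealed 1 new [(4,1)] -> total=7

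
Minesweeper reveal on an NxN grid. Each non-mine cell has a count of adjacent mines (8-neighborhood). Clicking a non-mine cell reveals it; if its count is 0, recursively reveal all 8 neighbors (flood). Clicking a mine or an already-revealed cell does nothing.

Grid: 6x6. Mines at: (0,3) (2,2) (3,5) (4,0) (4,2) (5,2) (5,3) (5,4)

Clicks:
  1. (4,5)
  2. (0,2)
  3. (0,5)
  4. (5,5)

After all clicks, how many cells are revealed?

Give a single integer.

Click 1 (4,5) count=2: revealed 1 new [(4,5)] -> total=1
Click 2 (0,2) count=1: revealed 1 new [(0,2)] -> total=2
Click 3 (0,5) count=0: revealed 6 new [(0,4) (0,5) (1,4) (1,5) (2,4) (2,5)] -> total=8
Click 4 (5,5) count=1: revealed 1 new [(5,5)] -> total=9

Answer: 9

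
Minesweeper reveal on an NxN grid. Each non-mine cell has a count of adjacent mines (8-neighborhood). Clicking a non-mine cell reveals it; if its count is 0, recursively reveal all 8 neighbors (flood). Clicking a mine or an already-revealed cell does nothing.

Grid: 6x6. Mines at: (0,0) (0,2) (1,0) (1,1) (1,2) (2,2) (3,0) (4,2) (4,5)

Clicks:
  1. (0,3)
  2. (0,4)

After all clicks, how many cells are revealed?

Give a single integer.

Click 1 (0,3) count=2: revealed 1 new [(0,3)] -> total=1
Click 2 (0,4) count=0: revealed 11 new [(0,4) (0,5) (1,3) (1,4) (1,5) (2,3) (2,4) (2,5) (3,3) (3,4) (3,5)] -> total=12

Answer: 12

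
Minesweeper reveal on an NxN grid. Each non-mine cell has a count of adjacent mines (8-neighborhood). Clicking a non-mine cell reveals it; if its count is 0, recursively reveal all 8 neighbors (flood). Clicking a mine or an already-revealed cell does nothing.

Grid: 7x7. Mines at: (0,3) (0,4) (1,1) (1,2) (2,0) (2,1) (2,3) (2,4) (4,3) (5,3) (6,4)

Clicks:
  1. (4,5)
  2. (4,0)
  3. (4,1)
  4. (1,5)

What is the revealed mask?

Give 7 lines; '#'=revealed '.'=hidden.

Answer: .....##
.....##
.....##
###.###
###.###
###.###
###..##

Derivation:
Click 1 (4,5) count=0: revealed 17 new [(0,5) (0,6) (1,5) (1,6) (2,5) (2,6) (3,4) (3,5) (3,6) (4,4) (4,5) (4,6) (5,4) (5,5) (5,6) (6,5) (6,6)] -> total=17
Click 2 (4,0) count=0: revealed 12 new [(3,0) (3,1) (3,2) (4,0) (4,1) (4,2) (5,0) (5,1) (5,2) (6,0) (6,1) (6,2)] -> total=29
Click 3 (4,1) count=0: revealed 0 new [(none)] -> total=29
Click 4 (1,5) count=2: revealed 0 new [(none)] -> total=29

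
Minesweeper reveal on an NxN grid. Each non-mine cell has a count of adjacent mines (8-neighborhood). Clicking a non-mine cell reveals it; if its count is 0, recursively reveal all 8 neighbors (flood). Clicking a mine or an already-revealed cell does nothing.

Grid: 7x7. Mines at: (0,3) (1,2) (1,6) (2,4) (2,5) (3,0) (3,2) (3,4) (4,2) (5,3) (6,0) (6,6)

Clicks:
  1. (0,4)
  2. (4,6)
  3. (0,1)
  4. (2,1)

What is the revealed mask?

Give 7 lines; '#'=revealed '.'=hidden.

Answer: .#..#..
.......
.#.....
.....##
.....##
.....##
.......

Derivation:
Click 1 (0,4) count=1: revealed 1 new [(0,4)] -> total=1
Click 2 (4,6) count=0: revealed 6 new [(3,5) (3,6) (4,5) (4,6) (5,5) (5,6)] -> total=7
Click 3 (0,1) count=1: revealed 1 new [(0,1)] -> total=8
Click 4 (2,1) count=3: revealed 1 new [(2,1)] -> total=9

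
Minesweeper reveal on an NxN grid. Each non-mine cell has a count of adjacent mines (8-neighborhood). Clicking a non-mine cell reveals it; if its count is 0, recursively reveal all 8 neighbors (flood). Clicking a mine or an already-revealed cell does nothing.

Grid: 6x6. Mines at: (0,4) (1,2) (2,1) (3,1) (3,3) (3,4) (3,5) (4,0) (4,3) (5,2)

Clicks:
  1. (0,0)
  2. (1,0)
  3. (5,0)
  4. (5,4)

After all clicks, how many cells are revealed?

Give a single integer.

Answer: 6

Derivation:
Click 1 (0,0) count=0: revealed 4 new [(0,0) (0,1) (1,0) (1,1)] -> total=4
Click 2 (1,0) count=1: revealed 0 new [(none)] -> total=4
Click 3 (5,0) count=1: revealed 1 new [(5,0)] -> total=5
Click 4 (5,4) count=1: revealed 1 new [(5,4)] -> total=6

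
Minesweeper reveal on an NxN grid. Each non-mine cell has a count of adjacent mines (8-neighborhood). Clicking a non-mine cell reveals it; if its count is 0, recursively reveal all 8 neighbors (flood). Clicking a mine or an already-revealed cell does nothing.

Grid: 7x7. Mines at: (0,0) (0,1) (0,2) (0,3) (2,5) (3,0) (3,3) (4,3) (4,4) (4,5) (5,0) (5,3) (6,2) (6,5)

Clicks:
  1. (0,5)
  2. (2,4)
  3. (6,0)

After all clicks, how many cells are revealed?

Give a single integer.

Answer: 8

Derivation:
Click 1 (0,5) count=0: revealed 6 new [(0,4) (0,5) (0,6) (1,4) (1,5) (1,6)] -> total=6
Click 2 (2,4) count=2: revealed 1 new [(2,4)] -> total=7
Click 3 (6,0) count=1: revealed 1 new [(6,0)] -> total=8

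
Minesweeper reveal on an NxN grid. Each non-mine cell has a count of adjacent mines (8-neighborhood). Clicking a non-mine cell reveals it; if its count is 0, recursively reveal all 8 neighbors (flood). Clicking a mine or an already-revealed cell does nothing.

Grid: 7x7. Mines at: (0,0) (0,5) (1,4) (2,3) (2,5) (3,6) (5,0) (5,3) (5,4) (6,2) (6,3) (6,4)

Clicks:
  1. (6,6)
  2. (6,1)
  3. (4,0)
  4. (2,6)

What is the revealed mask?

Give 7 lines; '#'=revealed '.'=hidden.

Answer: .......
.......
......#
.......
#....##
.....##
.#...##

Derivation:
Click 1 (6,6) count=0: revealed 6 new [(4,5) (4,6) (5,5) (5,6) (6,5) (6,6)] -> total=6
Click 2 (6,1) count=2: revealed 1 new [(6,1)] -> total=7
Click 3 (4,0) count=1: revealed 1 new [(4,0)] -> total=8
Click 4 (2,6) count=2: revealed 1 new [(2,6)] -> total=9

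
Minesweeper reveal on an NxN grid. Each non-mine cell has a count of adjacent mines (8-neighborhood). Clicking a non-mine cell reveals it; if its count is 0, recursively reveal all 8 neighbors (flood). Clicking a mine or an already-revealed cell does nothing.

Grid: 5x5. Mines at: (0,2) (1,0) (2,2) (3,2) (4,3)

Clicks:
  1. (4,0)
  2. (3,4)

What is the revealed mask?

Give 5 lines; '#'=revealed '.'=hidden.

Click 1 (4,0) count=0: revealed 6 new [(2,0) (2,1) (3,0) (3,1) (4,0) (4,1)] -> total=6
Click 2 (3,4) count=1: revealed 1 new [(3,4)] -> total=7

Answer: .....
.....
##...
##..#
##...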